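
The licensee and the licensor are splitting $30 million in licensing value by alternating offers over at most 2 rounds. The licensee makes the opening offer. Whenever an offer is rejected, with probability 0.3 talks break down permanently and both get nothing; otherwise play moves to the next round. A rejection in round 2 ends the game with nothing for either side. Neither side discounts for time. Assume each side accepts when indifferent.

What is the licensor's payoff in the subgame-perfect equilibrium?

21

By backward induction:
Round 2 (the licensor proposes): the licensee will accept anything ≥ 0, so the licensor offers 0 and keeps 30.
Round 1 (the licensee proposes): rejecting gives the licensor an expected 0.7 × 30 = 21; the licensee offers that and keeps 9.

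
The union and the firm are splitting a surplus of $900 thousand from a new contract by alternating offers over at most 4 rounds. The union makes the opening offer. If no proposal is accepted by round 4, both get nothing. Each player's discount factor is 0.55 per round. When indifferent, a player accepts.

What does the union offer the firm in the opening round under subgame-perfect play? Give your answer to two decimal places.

Solve by backward induction from round 4.
Round 4 (the firm proposes): rejection yields 0 for the union; the firm offers 0 and keeps 900.
Round 3 (the union proposes): the firm can get 900 next round, worth 0.55 × 900 = 495 now, so the union offers 495, keeping 405.
Round 2 (the firm proposes): the union can get 405 next round, worth 0.55 × 405 = 222.75 now; the firm offers that and keeps 677.25.
Round 1 (the union proposes): the firm can get 677.25 next round, worth 0.55 × 677.25 = 372.4875 now. The union offers 372.4875 and keeps 900 − 372.4875 = 527.5125.

372.49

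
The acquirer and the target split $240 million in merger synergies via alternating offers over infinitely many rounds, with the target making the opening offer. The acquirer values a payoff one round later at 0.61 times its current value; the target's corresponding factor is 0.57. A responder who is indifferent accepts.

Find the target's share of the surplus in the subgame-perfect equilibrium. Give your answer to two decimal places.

When the target proposes, the acquirer accepts any offer worth at least 0.61 times what the acquirer would get by proposing next round; and vice versa.
This gives x = 240 − 0.61y and y = 240 − 0.57x, where x and y are each side's share when it proposes.
Hence (1 − 0.61·0.57)x = 240(1 − 0.61), i.e. 0.6523·x = 93.6.
x ≈ 143.4923; the acquirer's share is 240 − x ≈ 96.5077.

143.49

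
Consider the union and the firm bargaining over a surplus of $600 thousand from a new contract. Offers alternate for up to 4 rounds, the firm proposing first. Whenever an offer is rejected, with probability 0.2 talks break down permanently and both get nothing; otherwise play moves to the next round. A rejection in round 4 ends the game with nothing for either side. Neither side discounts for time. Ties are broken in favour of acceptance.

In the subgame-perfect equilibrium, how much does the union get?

403.2

Round 4 (the union proposes): the firm will accept anything ≥ 0, so the union offers 0 and keeps 600.
Round 3 (the firm proposes): rejecting gives the union an expected 0.8 × 600 = 480, so the firm offers 480, keeping 120.
Round 2 (the union proposes): rejecting gives the firm an expected 0.8 × 120 = 96. The union offers 96 and keeps 600 − 96 = 504.
Round 1 (the firm proposes): rejecting gives the union an expected 0.8 × 504 = 403.2. The firm offers 403.2 and keeps 600 − 403.2 = 196.8.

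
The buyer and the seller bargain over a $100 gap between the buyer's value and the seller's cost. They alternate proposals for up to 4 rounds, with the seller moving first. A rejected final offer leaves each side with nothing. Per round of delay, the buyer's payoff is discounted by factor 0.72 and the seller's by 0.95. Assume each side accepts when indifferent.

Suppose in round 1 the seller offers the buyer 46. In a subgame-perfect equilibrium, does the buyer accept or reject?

Work out the buyer's continuation value if the offer is rejected.
Round 4 (the buyer proposes): rejection yields 0 for the seller; the buyer offers 0 and keeps 100.
Round 3 (the seller proposes): the buyer can get 100 next round, worth 0.72 × 100 = 72 now; the seller offers that and keeps 28.
Round 2 (the buyer proposes): the seller can get 28 next round, worth 0.95 × 28 = 26.6 now, so the buyer offers 26.6, keeping 73.4.
So by rejecting in round 1, the buyer gets 73.4 next round, worth 0.72 × 73.4 = 52.848 now.
Offer 46 < 52.848, so the buyer rejects.

Reject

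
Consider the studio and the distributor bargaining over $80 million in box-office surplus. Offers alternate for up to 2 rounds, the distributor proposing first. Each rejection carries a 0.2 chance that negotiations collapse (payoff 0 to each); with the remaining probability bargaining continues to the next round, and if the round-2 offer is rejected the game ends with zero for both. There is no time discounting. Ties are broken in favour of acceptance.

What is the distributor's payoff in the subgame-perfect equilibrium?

Round 2 (the studio proposes): rejection yields 0 for the distributor; the studio offers 0 and keeps 80.
Round 1 (the distributor proposes): rejecting gives the studio an expected 0.8 × 80 = 64. The distributor offers 64 and keeps 80 − 64 = 16.

16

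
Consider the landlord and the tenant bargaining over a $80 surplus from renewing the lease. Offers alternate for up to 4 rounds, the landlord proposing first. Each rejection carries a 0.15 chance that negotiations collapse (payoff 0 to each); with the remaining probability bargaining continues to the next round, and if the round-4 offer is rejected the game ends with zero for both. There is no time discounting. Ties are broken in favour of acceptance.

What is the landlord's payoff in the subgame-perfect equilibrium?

Round 4 (the tenant proposes): rejection yields 0 for the landlord; the tenant offers 0 and keeps 80.
Round 3 (the landlord proposes): rejecting gives the tenant an expected 0.85 × 80 = 68. The landlord offers 68 and keeps 80 − 68 = 12.
Round 2 (the tenant proposes): rejecting gives the landlord an expected 0.85 × 12 = 10.2. The tenant offers 10.2 and keeps 80 − 10.2 = 69.8.
Round 1 (the landlord proposes): rejecting gives the tenant an expected 0.85 × 69.8 = 59.33, so the landlord offers 59.33, keeping 20.67.

20.67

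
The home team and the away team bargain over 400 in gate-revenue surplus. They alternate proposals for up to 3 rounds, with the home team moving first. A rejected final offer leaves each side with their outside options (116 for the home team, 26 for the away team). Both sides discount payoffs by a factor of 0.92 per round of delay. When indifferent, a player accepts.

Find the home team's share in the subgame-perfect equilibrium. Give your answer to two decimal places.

Round 3 (the home team proposes): the away team gets 26 if talks fail, so the home team offers 26 and keeps 374.
Round 2 (the away team proposes): the home team can get 374 next round, worth 0.92 × 374 = 344.08 now. The away team offers 344.08 and keeps 400 − 344.08 = 55.92.
Round 1 (the home team proposes): the away team can get 55.92 next round, worth 0.92 × 55.92 = 51.4464 now. The home team offers 51.4464 and keeps 400 − 51.4464 = 348.5536.

348.55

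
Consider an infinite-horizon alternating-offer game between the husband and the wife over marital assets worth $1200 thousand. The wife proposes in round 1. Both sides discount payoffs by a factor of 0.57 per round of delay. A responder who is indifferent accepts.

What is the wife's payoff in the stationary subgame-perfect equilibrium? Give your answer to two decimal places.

In a stationary SPE each proposer offers the other exactly their discounted continuation value.
If the wife keeps x when proposing and the husband keeps y when proposing, then x = 1200 − 0.57y and y = 1200 − 0.57x.
Solving: x = 1200(1 − 0.57) / (1 − 0.57·0.57) = 516 / 0.6751 ≈ 764.3312.
The husband gets 1200 − 764.3312 ≈ 435.6688.

764.33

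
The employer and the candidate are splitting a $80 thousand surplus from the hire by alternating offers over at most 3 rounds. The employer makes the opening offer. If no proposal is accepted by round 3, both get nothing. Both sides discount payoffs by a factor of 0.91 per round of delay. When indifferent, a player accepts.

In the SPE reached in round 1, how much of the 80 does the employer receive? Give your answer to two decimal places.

73.45

Round 3 (the employer proposes): rejection yields 0 for the candidate; the employer offers 0 and keeps 80.
Round 2 (the candidate proposes): the employer can get 80 next round, worth 0.91 × 80 = 72.8 now; the candidate offers that and keeps 7.2.
Round 1 (the employer proposes): the candidate can get 7.2 next round, worth 0.91 × 7.2 = 6.552 now; the employer offers that and keeps 73.448.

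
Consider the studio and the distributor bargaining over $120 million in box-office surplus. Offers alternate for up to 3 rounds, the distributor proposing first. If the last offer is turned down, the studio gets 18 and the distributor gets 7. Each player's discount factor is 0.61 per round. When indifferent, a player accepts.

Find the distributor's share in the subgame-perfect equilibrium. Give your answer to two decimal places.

84.75

Round 3 (the distributor proposes): the studio gets 18 if talks fail, so the distributor offers 18 and keeps 102.
Round 2 (the studio proposes): the distributor can get 102 next round, worth 0.61 × 102 = 62.22 now. The studio offers 62.22 and keeps 120 − 62.22 = 57.78.
Round 1 (the distributor proposes): the studio can get 57.78 next round, worth 0.61 × 57.78 = 35.2458 now. The distributor offers 35.2458 and keeps 120 − 35.2458 = 84.7542.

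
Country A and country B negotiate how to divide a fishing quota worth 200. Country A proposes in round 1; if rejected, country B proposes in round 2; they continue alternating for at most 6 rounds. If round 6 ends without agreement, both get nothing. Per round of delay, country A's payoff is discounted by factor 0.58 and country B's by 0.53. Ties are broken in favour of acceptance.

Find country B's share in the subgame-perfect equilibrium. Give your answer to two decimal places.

68.22

Round 6 (country B proposes): rejection yields 0 for country A; country B offers 0 and keeps 200.
Round 5 (country A proposes): country B can get 200 next round, worth 0.53 × 200 = 106 now. Country A offers 106 and keeps 200 − 106 = 94.
Round 4 (country B proposes): country A can get 94 next round, worth 0.58 × 94 = 54.52 now; country B offers that and keeps 145.48.
Round 3 (country A proposes): country B can get 145.48 next round, worth 0.53 × 145.48 = 77.1044 now, so country A offers 77.1044, keeping 122.8956.
Round 2 (country B proposes): country A can get 122.8956 next round, worth 0.58 × 122.8956 = 71.279448 now. Country B offers 71.279448 and keeps 200 − 71.279448 = 128.720552.
Round 1 (country A proposes): country B can get 128.720552 next round, worth 0.53 × 128.720552 = 68.22189256 now, so country A offers 68.22189256, keeping 131.77810744.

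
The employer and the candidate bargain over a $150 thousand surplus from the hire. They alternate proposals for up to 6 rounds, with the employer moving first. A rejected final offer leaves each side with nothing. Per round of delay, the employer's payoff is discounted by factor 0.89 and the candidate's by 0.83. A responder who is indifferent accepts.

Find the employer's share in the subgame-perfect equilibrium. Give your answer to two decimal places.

58.25

Round 6 (the candidate proposes): the employer will accept anything ≥ 0, so the candidate offers 0 and keeps 150.
Round 5 (the employer proposes): the candidate can get 150 next round, worth 0.83 × 150 = 124.5 now; the employer offers that and keeps 25.5.
Round 4 (the candidate proposes): the employer can get 25.5 next round, worth 0.89 × 25.5 = 22.695 now; the candidate offers that and keeps 127.305.
Round 3 (the employer proposes): the candidate can get 127.305 next round, worth 0.83 × 127.305 = 105.66315 now, so the employer offers 105.66315, keeping 44.33685.
Round 2 (the candidate proposes): the employer can get 44.33685 next round, worth 0.89 × 44.33685 = 39.4597965 now. The candidate offers 39.4597965 and keeps 150 − 39.4597965 = 110.5402035.
Round 1 (the employer proposes): the candidate can get 110.5402035 next round, worth 0.83 × 110.5402035 = 91.748368905 now, so the employer offers 91.748368905, keeping 58.251631095.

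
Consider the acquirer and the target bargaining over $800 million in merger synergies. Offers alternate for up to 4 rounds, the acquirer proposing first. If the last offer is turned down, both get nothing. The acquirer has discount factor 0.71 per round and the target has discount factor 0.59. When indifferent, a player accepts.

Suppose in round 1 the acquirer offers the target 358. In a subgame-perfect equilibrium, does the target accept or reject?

Round 4 (the target proposes): the acquirer will accept anything ≥ 0, so the target offers 0 and keeps 800.
Round 3 (the acquirer proposes): the target can get 800 next round, worth 0.59 × 800 = 472 now. The acquirer offers 472 and keeps 800 − 472 = 328.
Round 2 (the target proposes): the acquirer can get 328 next round, worth 0.71 × 328 = 232.88 now, so the target offers 232.88, keeping 567.12.
So by rejecting in round 1, the target gets 567.12 next round, worth 0.59 × 567.12 = 334.6008 now.
Offer 358 ≥ 334.6008, so the target accepts.

Accept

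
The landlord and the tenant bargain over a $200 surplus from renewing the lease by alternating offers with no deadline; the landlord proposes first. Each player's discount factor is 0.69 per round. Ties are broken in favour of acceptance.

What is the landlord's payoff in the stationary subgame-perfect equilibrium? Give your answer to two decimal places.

When the landlord proposes, the tenant accepts any offer worth at least 0.69 times what the tenant would get by proposing next round; and vice versa.
This gives x = 200 − 0.69y and y = 200 − 0.69x, where x and y are each side's share when it proposes.
Hence (1 − 0.69·0.69)x = 200(1 − 0.69), i.e. 0.5239·x = 62.
x ≈ 118.3432; the tenant's share is 200 − x ≈ 81.6568.

118.34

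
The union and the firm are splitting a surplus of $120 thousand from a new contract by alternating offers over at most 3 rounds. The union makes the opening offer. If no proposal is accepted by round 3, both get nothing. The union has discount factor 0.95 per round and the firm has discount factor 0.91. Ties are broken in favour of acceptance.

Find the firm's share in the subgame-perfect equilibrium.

5.46

By backward induction:
Round 3 (the union proposes): rejection yields 0 for the firm; the union offers 0 and keeps 120.
Round 2 (the firm proposes): the union can get 120 next round, worth 0.95 × 120 = 114 now. The firm offers 114 and keeps 120 − 114 = 6.
Round 1 (the union proposes): the firm can get 6 next round, worth 0.91 × 6 = 5.46 now, so the union offers 5.46, keeping 114.54.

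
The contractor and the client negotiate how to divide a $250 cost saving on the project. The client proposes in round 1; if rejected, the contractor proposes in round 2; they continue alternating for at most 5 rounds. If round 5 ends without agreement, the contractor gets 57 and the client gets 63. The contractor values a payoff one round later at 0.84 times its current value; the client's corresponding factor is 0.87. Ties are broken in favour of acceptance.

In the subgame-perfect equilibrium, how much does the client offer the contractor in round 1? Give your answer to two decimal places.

Solve by backward induction from round 5.
Round 5 (the client proposes): the contractor gets 57 if talks fail, so the client offers 57 and keeps 193.
Round 4 (the contractor proposes): the client can get 193 next round, worth 0.87 × 193 = 167.91 now, so the contractor offers 167.91, keeping 82.09.
Round 3 (the client proposes): the contractor can get 82.09 next round, worth 0.84 × 82.09 = 68.9556 now; the client offers that and keeps 181.0444.
Round 2 (the contractor proposes): the client can get 181.0444 next round, worth 0.87 × 181.0444 = 157.508628 now, so the contractor offers 157.508628, keeping 92.491372.
Round 1 (the client proposes): the contractor can get 92.491372 next round, worth 0.84 × 92.491372 = 77.69275248 now. The client offers 77.69275248 and keeps 250 − 77.69275248 = 172.30724752.

77.69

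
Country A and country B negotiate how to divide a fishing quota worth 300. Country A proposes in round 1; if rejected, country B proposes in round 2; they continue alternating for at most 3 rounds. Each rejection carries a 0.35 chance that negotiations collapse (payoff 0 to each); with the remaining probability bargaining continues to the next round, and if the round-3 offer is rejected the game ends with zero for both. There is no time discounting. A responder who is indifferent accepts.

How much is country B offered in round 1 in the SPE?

68.25

By backward induction:
Round 3 (country A proposes): rejection yields 0 for country B; country A offers 0 and keeps 300.
Round 2 (country B proposes): rejecting gives country A an expected 0.65 × 300 = 195. Country B offers 195 and keeps 300 − 195 = 105.
Round 1 (country A proposes): rejecting gives country B an expected 0.65 × 105 = 68.25. Country A offers 68.25 and keeps 300 − 68.25 = 231.75.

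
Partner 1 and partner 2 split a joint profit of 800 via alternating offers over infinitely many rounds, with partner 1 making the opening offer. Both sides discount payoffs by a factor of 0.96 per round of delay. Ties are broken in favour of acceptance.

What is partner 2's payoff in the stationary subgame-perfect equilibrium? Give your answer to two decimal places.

When partner 1 proposes, partner 2 accepts any offer worth at least 0.96 times what partner 2 would get by proposing next round; and vice versa.
This gives x = 800 − 0.96y and y = 800 − 0.96x, where x and y are each side's share when it proposes.
Hence (1 − 0.96·0.96)x = 800(1 − 0.96), i.e. 0.0784·x = 32.
x ≈ 408.1633; partner 2's share is 800 − x ≈ 391.8367.

391.84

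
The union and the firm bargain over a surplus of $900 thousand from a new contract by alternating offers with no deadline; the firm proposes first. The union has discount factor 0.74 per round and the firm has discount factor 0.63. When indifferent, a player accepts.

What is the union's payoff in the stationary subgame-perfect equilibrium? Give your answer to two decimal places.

461.63

When the firm proposes, the union accepts any offer worth at least 0.74 times what the union would get by proposing next round; and vice versa.
This gives x = 900 − 0.74y and y = 900 − 0.63x, where x and y are each side's share when it proposes.
Hence (1 − 0.74·0.63)x = 900(1 − 0.74), i.e. 0.5338·x = 234.
x ≈ 438.3664; the union's share is 900 − x ≈ 461.6336.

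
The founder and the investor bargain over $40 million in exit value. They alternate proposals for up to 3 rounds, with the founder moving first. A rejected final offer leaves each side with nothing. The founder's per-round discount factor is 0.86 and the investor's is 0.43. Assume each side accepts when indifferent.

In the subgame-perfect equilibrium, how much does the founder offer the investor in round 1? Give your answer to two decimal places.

2.41

Round 3 (the founder proposes): rejection yields 0 for the investor; the founder offers 0 and keeps 40.
Round 2 (the investor proposes): the founder can get 40 next round, worth 0.86 × 40 = 34.4 now. The investor offers 34.4 and keeps 40 − 34.4 = 5.6.
Round 1 (the founder proposes): the investor can get 5.6 next round, worth 0.43 × 5.6 = 2.408 now, so the founder offers 2.408, keeping 37.592.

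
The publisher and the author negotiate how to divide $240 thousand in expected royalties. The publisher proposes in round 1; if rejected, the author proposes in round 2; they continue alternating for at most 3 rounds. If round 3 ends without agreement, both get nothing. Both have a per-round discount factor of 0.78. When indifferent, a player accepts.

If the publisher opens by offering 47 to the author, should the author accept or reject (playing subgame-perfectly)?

Round 3 (the publisher proposes): the author will accept anything ≥ 0, so the publisher offers 0 and keeps 240.
Round 2 (the author proposes): the publisher can get 240 next round, worth 0.78 × 240 = 187.2 now. The author offers 187.2 and keeps 240 − 187.2 = 52.8.
So by rejecting in round 1, the author gets 52.8 next round, worth 0.78 × 52.8 = 41.184 now.
Offer 47 ≥ 41.184, so the author accepts.

Accept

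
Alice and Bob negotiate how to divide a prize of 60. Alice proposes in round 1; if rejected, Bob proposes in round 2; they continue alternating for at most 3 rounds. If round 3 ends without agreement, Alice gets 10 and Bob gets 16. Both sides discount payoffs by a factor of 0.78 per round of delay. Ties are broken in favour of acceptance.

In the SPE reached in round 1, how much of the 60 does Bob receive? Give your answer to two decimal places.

20.03

Round 3 (Alice proposes): Bob gets 16 if talks fail, so Alice offers 16 and keeps 44.
Round 2 (Bob proposes): Alice can get 44 next round, worth 0.78 × 44 = 34.32 now; Bob offers that and keeps 25.68.
Round 1 (Alice proposes): Bob can get 25.68 next round, worth 0.78 × 25.68 = 20.0304 now, so Alice offers 20.0304, keeping 39.9696.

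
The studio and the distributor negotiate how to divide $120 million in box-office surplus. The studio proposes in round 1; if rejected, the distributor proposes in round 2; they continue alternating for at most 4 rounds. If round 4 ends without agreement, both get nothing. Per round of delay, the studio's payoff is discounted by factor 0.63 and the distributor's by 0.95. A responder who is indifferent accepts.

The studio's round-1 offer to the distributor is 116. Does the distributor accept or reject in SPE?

Accept

Round 4 (the distributor proposes): the studio will accept anything ≥ 0, so the distributor offers 0 and keeps 120.
Round 3 (the studio proposes): the distributor can get 120 next round, worth 0.95 × 120 = 114 now. The studio offers 114 and keeps 120 − 114 = 6.
Round 2 (the distributor proposes): the studio can get 6 next round, worth 0.63 × 6 = 3.78 now; the distributor offers that and keeps 116.22.
So by rejecting in round 1, the distributor gets 116.22 next round, worth 0.95 × 116.22 = 110.409 now.
Offer 116 ≥ 110.409, so the distributor accepts.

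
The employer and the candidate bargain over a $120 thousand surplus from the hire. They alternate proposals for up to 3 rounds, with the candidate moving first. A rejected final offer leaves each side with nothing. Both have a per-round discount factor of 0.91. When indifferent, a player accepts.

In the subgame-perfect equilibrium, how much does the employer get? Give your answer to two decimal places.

Solve by backward induction from round 3.
Round 3 (the candidate proposes): rejection yields 0 for the employer; the candidate offers 0 and keeps 120.
Round 2 (the employer proposes): the candidate can get 120 next round, worth 0.91 × 120 = 109.2 now; the employer offers that and keeps 10.8.
Round 1 (the candidate proposes): the employer can get 10.8 next round, worth 0.91 × 10.8 = 9.828 now; the candidate offers that and keeps 110.172.

9.83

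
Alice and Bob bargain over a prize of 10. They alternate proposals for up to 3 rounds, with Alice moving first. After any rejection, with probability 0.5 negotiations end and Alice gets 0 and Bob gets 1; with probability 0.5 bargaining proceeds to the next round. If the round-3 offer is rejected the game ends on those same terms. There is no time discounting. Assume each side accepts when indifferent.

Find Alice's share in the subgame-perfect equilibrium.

Round 3 (Alice proposes): Bob gets 1 if talks fail, so Alice offers 1 and keeps 9.
Round 2 (Bob proposes): rejecting gives Alice an expected 0.5 × 9 = 4.5, so Bob offers 4.5, keeping 5.5.
Round 1 (Alice proposes): rejecting gives Bob an expected 0.5 × 5.5 + 0.5 × 1 = 3.25. Alice offers 3.25 and keeps 10 − 3.25 = 6.75.

6.75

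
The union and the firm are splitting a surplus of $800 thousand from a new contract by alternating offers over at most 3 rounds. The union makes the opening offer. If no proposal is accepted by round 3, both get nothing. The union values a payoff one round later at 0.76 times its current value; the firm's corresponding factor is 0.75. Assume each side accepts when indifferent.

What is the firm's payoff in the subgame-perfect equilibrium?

144

Round 3 (the union proposes): the firm will accept anything ≥ 0, so the union offers 0 and keeps 800.
Round 2 (the firm proposes): the union can get 800 next round, worth 0.76 × 800 = 608 now, so the firm offers 608, keeping 192.
Round 1 (the union proposes): the firm can get 192 next round, worth 0.75 × 192 = 144 now. The union offers 144 and keeps 800 − 144 = 656.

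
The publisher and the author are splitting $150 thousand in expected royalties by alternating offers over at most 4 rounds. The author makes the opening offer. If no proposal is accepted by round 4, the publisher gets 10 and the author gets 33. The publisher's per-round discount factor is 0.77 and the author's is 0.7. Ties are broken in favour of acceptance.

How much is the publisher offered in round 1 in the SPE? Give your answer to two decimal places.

83.21

Round 4 (the publisher proposes): the author gets 33 if talks fail, so the publisher offers 33 and keeps 117.
Round 3 (the author proposes): the publisher can get 117 next round, worth 0.77 × 117 = 90.09 now. The author offers 90.09 and keeps 150 − 90.09 = 59.91.
Round 2 (the publisher proposes): the author can get 59.91 next round, worth 0.7 × 59.91 = 41.937 now. The publisher offers 41.937 and keeps 150 − 41.937 = 108.063.
Round 1 (the author proposes): the publisher can get 108.063 next round, worth 0.77 × 108.063 = 83.20851 now. The author offers 83.20851 and keeps 150 − 83.20851 = 66.79149.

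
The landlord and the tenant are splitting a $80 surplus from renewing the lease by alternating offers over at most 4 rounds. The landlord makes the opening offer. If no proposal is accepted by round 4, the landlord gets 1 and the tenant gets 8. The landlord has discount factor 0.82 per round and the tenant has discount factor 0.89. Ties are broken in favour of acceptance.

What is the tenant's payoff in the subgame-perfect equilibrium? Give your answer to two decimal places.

64.13

Solve by backward induction from round 4.
Round 4 (the tenant proposes): the landlord gets 1 if talks fail, so the tenant offers 1 and keeps 79.
Round 3 (the landlord proposes): the tenant can get 79 next round, worth 0.89 × 79 = 70.31 now; the landlord offers that and keeps 9.69.
Round 2 (the tenant proposes): the landlord can get 9.69 next round, worth 0.82 × 9.69 = 7.9458 now, so the tenant offers 7.9458, keeping 72.0542.
Round 1 (the landlord proposes): the tenant can get 72.0542 next round, worth 0.89 × 72.0542 = 64.128238 now, so the landlord offers 64.128238, keeping 15.871762.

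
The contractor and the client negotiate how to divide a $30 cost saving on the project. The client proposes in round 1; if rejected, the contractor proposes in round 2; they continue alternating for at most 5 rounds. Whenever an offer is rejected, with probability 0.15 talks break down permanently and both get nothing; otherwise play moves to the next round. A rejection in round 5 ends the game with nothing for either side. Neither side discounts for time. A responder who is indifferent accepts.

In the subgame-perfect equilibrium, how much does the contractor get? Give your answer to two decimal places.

By backward induction:
Round 5 (the client proposes): rejection yields 0 for the contractor; the client offers 0 and keeps 30.
Round 4 (the contractor proposes): rejecting gives the client an expected 0.85 × 30 = 25.5. The contractor offers 25.5 and keeps 30 − 25.5 = 4.5.
Round 3 (the client proposes): rejecting gives the contractor an expected 0.85 × 4.5 = 3.825, so the client offers 3.825, keeping 26.175.
Round 2 (the contractor proposes): rejecting gives the client an expected 0.85 × 26.175 = 22.24875; the contractor offers that and keeps 7.75125.
Round 1 (the client proposes): rejecting gives the contractor an expected 0.85 × 7.75125 = 6.5885625. The client offers 6.5885625 and keeps 30 − 6.5885625 = 23.4114375.

6.59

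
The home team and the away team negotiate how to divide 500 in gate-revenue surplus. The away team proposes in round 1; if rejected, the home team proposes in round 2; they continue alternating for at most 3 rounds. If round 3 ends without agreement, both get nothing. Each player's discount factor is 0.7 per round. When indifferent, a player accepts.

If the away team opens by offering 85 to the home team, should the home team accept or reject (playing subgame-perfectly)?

Reject

Round 3 (the away team proposes): the home team will accept anything ≥ 0, so the away team offers 0 and keeps 500.
Round 2 (the home team proposes): the away team can get 500 next round, worth 0.7 × 500 = 350 now. The home team offers 350 and keeps 500 − 350 = 150.
So by rejecting in round 1, the home team gets 150 next round, worth 0.7 × 150 = 105 now.
Offer 85 < 105, so the home team rejects.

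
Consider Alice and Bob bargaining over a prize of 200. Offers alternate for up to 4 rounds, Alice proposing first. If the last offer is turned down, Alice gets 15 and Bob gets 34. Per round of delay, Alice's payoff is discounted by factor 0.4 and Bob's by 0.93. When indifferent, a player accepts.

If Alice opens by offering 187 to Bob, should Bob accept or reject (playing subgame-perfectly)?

Accept

Round 4 (Bob proposes): Alice gets 15 if talks fail, so Bob offers 15 and keeps 185.
Round 3 (Alice proposes): Bob can get 185 next round, worth 0.93 × 185 = 172.05 now. Alice offers 172.05 and keeps 200 − 172.05 = 27.95.
Round 2 (Bob proposes): Alice can get 27.95 next round, worth 0.4 × 27.95 = 11.18 now. Bob offers 11.18 and keeps 200 − 11.18 = 188.82.
So by rejecting in round 1, Bob gets 188.82 next round, worth 0.93 × 188.82 = 175.6026 now.
Offer 187 ≥ 175.6026, so Bob accepts.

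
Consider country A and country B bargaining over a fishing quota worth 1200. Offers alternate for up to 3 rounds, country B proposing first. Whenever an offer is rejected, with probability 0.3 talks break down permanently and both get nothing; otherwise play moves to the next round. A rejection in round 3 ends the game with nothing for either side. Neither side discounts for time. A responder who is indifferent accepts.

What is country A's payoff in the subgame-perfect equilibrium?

252

Round 3 (country B proposes): rejection yields 0 for country A; country B offers 0 and keeps 1200.
Round 2 (country A proposes): rejecting gives country B an expected 0.7 × 1200 = 840; country A offers that and keeps 360.
Round 1 (country B proposes): rejecting gives country A an expected 0.7 × 360 = 252, so country B offers 252, keeping 948.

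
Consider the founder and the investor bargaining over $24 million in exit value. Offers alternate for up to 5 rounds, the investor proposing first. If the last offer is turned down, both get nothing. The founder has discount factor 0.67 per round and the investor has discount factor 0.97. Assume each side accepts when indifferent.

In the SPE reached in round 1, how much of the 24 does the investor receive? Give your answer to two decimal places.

23.20

By backward induction:
Round 5 (the investor proposes): the founder will accept anything ≥ 0, so the investor offers 0 and keeps 24.
Round 4 (the founder proposes): the investor can get 24 next round, worth 0.97 × 24 = 23.28 now, so the founder offers 23.28, keeping 0.72.
Round 3 (the investor proposes): the founder can get 0.72 next round, worth 0.67 × 0.72 = 0.4824 now, so the investor offers 0.4824, keeping 23.5176.
Round 2 (the founder proposes): the investor can get 23.5176 next round, worth 0.97 × 23.5176 = 22.812072 now. The founder offers 22.812072 and keeps 24 − 22.812072 = 1.187928.
Round 1 (the investor proposes): the founder can get 1.187928 next round, worth 0.67 × 1.187928 = 0.79591176 now; the investor offers that and keeps 23.20408824.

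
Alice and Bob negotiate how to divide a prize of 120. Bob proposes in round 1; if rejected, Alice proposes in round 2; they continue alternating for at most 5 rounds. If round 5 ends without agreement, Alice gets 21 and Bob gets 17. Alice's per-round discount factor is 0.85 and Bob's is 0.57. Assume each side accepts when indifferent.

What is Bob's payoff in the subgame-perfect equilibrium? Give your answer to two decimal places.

49.96

Round 5 (Bob proposes): Alice gets 21 if talks fail, so Bob offers 21 and keeps 99.
Round 4 (Alice proposes): Bob can get 99 next round, worth 0.57 × 99 = 56.43 now, so Alice offers 56.43, keeping 63.57.
Round 3 (Bob proposes): Alice can get 63.57 next round, worth 0.85 × 63.57 = 54.0345 now. Bob offers 54.0345 and keeps 120 − 54.0345 = 65.9655.
Round 2 (Alice proposes): Bob can get 65.9655 next round, worth 0.57 × 65.9655 = 37.600335 now; Alice offers that and keeps 82.399665.
Round 1 (Bob proposes): Alice can get 82.399665 next round, worth 0.85 × 82.399665 = 70.03971525 now, so Bob offers 70.03971525, keeping 49.96028475.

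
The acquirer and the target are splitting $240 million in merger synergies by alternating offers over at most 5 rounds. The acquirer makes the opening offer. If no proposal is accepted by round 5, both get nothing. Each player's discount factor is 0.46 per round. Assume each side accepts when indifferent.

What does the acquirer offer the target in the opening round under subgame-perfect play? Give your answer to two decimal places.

72.23

Work backward from the last round.
Round 5 (the acquirer proposes): rejection yields 0 for the target; the acquirer offers 0 and keeps 240.
Round 4 (the target proposes): the acquirer can get 240 next round, worth 0.46 × 240 = 110.4 now; the target offers that and keeps 129.6.
Round 3 (the acquirer proposes): the target can get 129.6 next round, worth 0.46 × 129.6 = 59.616 now, so the acquirer offers 59.616, keeping 180.384.
Round 2 (the target proposes): the acquirer can get 180.384 next round, worth 0.46 × 180.384 = 82.97664 now. The target offers 82.97664 and keeps 240 − 82.97664 = 157.02336.
Round 1 (the acquirer proposes): the target can get 157.02336 next round, worth 0.46 × 157.02336 = 72.2307456 now. The acquirer offers 72.2307456 and keeps 240 − 72.2307456 = 167.7692544.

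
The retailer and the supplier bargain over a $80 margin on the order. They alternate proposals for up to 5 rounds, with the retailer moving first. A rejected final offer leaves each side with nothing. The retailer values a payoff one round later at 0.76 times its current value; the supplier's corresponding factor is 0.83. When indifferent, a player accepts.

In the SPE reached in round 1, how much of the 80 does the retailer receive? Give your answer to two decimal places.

54.01

Round 5 (the retailer proposes): rejection yields 0 for the supplier; the retailer offers 0 and keeps 80.
Round 4 (the supplier proposes): the retailer can get 80 next round, worth 0.76 × 80 = 60.8 now; the supplier offers that and keeps 19.2.
Round 3 (the retailer proposes): the supplier can get 19.2 next round, worth 0.83 × 19.2 = 15.936 now; the retailer offers that and keeps 64.064.
Round 2 (the supplier proposes): the retailer can get 64.064 next round, worth 0.76 × 64.064 = 48.68864 now; the supplier offers that and keeps 31.31136.
Round 1 (the retailer proposes): the supplier can get 31.31136 next round, worth 0.83 × 31.31136 = 25.9884288 now. The retailer offers 25.9884288 and keeps 80 − 25.9884288 = 54.0115712.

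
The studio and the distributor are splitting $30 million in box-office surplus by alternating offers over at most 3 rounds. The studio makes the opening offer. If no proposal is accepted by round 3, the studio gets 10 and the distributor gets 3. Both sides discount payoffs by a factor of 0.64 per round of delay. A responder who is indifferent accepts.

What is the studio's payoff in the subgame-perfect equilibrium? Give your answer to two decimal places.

Round 3 (the studio proposes): the distributor gets 3 if talks fail, so the studio offers 3 and keeps 27.
Round 2 (the distributor proposes): the studio can get 27 next round, worth 0.64 × 27 = 17.28 now. The distributor offers 17.28 and keeps 30 − 17.28 = 12.72.
Round 1 (the studio proposes): the distributor can get 12.72 next round, worth 0.64 × 12.72 = 8.1408 now. The studio offers 8.1408 and keeps 30 − 8.1408 = 21.8592.

21.86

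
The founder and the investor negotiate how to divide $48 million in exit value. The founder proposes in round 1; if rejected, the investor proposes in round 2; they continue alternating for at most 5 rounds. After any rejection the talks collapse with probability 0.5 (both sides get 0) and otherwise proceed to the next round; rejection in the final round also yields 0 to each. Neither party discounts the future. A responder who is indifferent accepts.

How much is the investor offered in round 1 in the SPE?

15

Round 5 (the founder proposes): the investor will accept anything ≥ 0, so the founder offers 0 and keeps 48.
Round 4 (the investor proposes): rejecting gives the founder an expected 0.5 × 48 = 24, so the investor offers 24, keeping 24.
Round 3 (the founder proposes): rejecting gives the investor an expected 0.5 × 24 = 12; the founder offers that and keeps 36.
Round 2 (the investor proposes): rejecting gives the founder an expected 0.5 × 36 = 18; the investor offers that and keeps 30.
Round 1 (the founder proposes): rejecting gives the investor an expected 0.5 × 30 = 15; the founder offers that and keeps 33.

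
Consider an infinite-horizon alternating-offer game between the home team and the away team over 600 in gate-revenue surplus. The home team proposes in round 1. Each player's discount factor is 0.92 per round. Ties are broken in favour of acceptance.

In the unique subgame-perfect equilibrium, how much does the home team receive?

312.5

In a stationary SPE each proposer offers the other exactly their discounted continuation value.
If the home team keeps x when proposing and the away team keeps y when proposing, then x = 600 − 0.92y and y = 600 − 0.92x.
Solving: x = 600(1 − 0.92) / (1 − 0.92·0.92) = 48 / 0.1536 = 312.5.
The away team gets 600 − 312.5 = 287.5.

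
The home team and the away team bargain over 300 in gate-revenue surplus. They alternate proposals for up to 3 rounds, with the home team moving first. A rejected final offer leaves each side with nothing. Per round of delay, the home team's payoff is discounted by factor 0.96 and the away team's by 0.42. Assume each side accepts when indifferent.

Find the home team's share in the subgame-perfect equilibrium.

294.96

Solve by backward induction from round 3.
Round 3 (the home team proposes): the away team will accept anything ≥ 0, so the home team offers 0 and keeps 300.
Round 2 (the away team proposes): the home team can get 300 next round, worth 0.96 × 300 = 288 now; the away team offers that and keeps 12.
Round 1 (the home team proposes): the away team can get 12 next round, worth 0.42 × 12 = 5.04 now; the home team offers that and keeps 294.96.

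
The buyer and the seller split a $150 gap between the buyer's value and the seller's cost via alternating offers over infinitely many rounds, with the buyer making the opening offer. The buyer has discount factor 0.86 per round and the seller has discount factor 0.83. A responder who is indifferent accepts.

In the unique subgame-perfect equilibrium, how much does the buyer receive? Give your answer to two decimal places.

Let x be the buyer's share when the buyer proposes and y be the seller's share when the seller proposes.
The seller accepts iff offered ≥ 0.83·y, so x = 150 − 0.83y. Symmetrically y = 150 − 0.86x.
Substituting: x = 150 − 0.83(150 − 0.86x), giving x(1 − 0.86·0.83) = 150(1 − 0.83).
So x = 150 × 0.17 / 0.2862 ≈ 89.0985, and the seller receives 150 − x ≈ 60.9015.

89.10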